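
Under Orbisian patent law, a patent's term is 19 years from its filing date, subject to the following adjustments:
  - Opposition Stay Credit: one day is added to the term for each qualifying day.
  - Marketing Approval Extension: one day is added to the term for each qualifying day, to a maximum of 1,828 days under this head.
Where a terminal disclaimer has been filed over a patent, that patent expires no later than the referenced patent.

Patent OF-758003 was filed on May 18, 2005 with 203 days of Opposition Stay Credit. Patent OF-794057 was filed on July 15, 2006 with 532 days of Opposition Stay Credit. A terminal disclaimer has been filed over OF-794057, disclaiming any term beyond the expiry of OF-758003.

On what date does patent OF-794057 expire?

Natural term of OF-794057:
  Base: filing + 19 years → 15 July 2025.
  Opposition Stay Credit: +532 days → 29 December 2026.
Expiry of referenced patent OF-758003:
  Base: filing + 19 years → 18 May 2024.
  Opposition Stay Credit: +203 days → 7 December 2024.
Terminal disclaimer: OF-794057 expires on the earlier of 29 December 2026 and 7 December 2024.

December 7, 2024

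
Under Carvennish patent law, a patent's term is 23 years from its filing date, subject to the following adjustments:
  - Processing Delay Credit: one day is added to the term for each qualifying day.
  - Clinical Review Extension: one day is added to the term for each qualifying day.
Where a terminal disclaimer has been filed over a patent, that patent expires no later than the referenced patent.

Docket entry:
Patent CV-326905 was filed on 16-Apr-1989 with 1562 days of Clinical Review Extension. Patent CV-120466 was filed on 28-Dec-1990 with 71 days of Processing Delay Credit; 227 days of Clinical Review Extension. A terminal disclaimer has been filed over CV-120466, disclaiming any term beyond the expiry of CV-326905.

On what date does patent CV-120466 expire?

Natural term of CV-120466:
  Base: filing + 23 years → 28 December 2013.
  Processing Delay Credit: +71 days → 9 March 2014.
  Clinical Review Extension: +227 days → 22 October 2014.
Expiry of referenced patent CV-326905:
  Base: filing + 23 years → 16 April 2012.
  Clinical Review Extension: +1562 days → 26 July 2016.
Terminal disclaimer: CV-120466 expires on the earlier of 22 October 2014 and 26 July 2016.

2014-10-22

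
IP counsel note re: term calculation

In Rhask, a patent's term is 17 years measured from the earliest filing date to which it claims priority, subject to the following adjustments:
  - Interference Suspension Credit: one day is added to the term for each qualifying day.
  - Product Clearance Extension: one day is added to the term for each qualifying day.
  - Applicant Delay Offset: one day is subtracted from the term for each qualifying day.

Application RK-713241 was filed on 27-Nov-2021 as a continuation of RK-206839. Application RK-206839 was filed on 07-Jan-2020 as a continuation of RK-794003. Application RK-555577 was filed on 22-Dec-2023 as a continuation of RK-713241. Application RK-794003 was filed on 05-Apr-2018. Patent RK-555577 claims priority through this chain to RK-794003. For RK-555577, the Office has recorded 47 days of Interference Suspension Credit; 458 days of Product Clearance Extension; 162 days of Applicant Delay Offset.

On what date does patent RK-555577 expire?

Earliest priority filing: 5 April 2018.
Base term: 5 April 2018 + 17 years → 5 April 2035.
Interference Suspension Credit: +47 days → 22 May 2035.
Product Clearance Extension: +458 days → 22 August 2036.
Applicant Delay Offset: −162 days → 13 March 2036.

March 13, 2036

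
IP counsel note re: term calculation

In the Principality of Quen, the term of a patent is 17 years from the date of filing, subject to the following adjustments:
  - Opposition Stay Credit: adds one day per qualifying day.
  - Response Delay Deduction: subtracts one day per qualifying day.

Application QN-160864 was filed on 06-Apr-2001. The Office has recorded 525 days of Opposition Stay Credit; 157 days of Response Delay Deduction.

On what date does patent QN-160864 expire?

Base term: filing date + 17 years → 6 April 2018.
Opposition Stay Credit: +525 days → 13 September 2019.
Response Delay Deduction: −157 days → 9 April 2019.

April 9, 2019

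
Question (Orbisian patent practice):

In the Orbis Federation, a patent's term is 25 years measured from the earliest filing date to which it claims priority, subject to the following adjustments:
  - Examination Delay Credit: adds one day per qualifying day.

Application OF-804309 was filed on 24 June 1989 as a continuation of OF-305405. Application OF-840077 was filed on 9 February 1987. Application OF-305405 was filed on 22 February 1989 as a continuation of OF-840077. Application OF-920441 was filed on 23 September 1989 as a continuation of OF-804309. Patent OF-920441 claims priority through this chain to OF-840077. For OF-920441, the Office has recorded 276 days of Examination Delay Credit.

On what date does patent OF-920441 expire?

Earliest priority filing: 9 February 1987.
Base term: 9 February 1987 + 25 years → 9 February 2012.
Examination Delay Credit: +276 days → 11 November 2012.

2012-11-11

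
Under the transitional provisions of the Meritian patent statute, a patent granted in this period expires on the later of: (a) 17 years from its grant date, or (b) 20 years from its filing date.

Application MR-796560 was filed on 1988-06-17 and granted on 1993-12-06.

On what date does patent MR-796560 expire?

2010-12-06

(a) grant + 17 years → 6 December 2010.
(b) filing + 20 years → 17 June 2008.
Later of the two: 6 December 2010.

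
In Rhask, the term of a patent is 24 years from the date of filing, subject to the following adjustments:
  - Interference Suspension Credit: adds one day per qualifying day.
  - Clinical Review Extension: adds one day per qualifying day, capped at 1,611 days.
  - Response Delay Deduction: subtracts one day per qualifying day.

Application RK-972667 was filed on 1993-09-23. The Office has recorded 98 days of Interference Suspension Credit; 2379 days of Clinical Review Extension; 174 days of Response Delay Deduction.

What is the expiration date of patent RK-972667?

2021-12-06

Base term: filing date + 24 years → 23 September 2017.
Interference Suspension Credit: +98 days → 30 December 2017.
Clinical Review Extension: 2379 days claimed exceeds the 1611-day cap, so +1611 days → 29 May 2022.
Response Delay Deduction: −174 days → 6 December 2021.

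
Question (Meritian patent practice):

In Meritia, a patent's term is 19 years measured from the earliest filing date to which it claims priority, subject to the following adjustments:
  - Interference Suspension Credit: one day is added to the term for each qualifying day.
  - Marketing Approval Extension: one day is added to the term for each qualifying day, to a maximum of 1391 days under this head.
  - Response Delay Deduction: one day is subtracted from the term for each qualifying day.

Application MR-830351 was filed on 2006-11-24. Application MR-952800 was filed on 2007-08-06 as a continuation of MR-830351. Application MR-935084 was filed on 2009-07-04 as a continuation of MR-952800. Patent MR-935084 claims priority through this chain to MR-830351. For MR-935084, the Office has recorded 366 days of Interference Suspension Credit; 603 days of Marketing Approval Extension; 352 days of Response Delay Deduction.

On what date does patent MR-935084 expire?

Earliest priority filing: 24 November 2006.
Base term: 24 November 2006 + 19 years → 24 November 2025.
Interference Suspension Credit: +366 days → 25 November 2026.
Marketing Approval Extension: 603 days (within the 1391-day cap) → +603 days → 20 July 2028.
Response Delay Deduction: −352 days → 3 August 2027.

August 3, 2027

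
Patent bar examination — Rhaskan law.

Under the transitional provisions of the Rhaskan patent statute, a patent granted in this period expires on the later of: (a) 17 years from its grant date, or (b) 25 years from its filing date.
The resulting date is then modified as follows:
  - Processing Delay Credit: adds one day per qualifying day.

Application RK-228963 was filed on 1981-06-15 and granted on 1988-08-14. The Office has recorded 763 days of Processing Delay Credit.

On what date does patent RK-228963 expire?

2008-07-17

(a) grant + 17 years → 14 August 2005.
(b) filing + 25 years → 15 June 2006.
Later of the two: 15 June 2006.
Processing Delay Credit: +763 days → 17 July 2008.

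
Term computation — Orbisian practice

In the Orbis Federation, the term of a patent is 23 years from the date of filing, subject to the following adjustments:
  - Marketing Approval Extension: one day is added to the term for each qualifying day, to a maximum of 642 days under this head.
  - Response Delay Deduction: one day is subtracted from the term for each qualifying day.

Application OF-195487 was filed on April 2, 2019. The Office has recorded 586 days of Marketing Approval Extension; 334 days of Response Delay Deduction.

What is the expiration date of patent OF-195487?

Base term: filing date + 23 years → 2 April 2042.
Marketing Approval Extension: 586 days (within the 642-day cap) → +586 days → 9 November 2043.
Response Delay Deduction: −334 days → 10 December 2042.

2042-12-10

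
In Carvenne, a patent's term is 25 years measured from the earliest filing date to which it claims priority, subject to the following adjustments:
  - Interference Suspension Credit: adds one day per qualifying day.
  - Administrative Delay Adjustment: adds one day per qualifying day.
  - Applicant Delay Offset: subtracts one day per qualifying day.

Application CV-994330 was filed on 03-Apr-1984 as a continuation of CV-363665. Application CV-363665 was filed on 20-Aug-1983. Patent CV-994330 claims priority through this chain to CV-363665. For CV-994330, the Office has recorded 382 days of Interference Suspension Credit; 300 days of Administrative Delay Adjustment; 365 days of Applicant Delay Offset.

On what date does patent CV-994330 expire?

July 3, 2009

Earliest priority filing: 20 August 1983.
Base term: 20 August 1983 + 25 years → 20 August 2008.
Interference Suspension Credit: +382 days → 6 September 2009.
Administrative Delay Adjustment: +300 days → 3 July 2010.
Applicant Delay Offset: −365 days → 3 July 2009.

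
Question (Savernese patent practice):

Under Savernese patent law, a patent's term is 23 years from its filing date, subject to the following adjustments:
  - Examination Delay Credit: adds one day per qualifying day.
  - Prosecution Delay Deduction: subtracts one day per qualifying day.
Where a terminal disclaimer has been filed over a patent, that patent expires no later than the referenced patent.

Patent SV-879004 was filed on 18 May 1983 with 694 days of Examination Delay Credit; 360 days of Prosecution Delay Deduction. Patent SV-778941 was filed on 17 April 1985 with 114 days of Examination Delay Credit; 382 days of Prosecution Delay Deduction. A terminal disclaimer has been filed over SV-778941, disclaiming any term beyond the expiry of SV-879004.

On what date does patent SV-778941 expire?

Natural term of SV-778941:
  Base: filing + 23 years → 17 April 2008.
  Examination Delay Credit: +114 days → 9 August 2008.
  Prosecution Delay Deduction: −382 days → 24 July 2007.
Expiry of referenced patent SV-879004:
  Base: filing + 23 years → 18 May 2006.
  Examination Delay Credit: +694 days → 11 April 2008.
  Prosecution Delay Deduction: −360 days → 17 April 2007.
Terminal disclaimer: SV-778941 expires on the earlier of 24 July 2007 and 17 April 2007.

2007-04-17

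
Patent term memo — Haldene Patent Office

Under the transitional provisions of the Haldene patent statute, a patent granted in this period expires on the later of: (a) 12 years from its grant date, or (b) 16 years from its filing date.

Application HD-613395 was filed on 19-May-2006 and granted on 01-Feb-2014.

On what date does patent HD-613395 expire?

February 1, 2026

(a) grant + 12 years → 1 February 2026.
(b) filing + 16 years → 19 May 2022.
Later of the two: 1 February 2026.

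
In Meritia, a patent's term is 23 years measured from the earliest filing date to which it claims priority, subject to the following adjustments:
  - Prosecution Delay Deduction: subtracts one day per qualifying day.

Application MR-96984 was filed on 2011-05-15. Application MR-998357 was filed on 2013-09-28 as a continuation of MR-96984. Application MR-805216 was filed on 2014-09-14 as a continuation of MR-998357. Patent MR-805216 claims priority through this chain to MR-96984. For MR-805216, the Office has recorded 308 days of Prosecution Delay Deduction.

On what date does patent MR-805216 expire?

July 11, 2033

Earliest priority filing: 15 May 2011.
Base term: 15 May 2011 + 23 years → 15 May 2034.
Prosecution Delay Deduction: −308 days → 11 July 2033.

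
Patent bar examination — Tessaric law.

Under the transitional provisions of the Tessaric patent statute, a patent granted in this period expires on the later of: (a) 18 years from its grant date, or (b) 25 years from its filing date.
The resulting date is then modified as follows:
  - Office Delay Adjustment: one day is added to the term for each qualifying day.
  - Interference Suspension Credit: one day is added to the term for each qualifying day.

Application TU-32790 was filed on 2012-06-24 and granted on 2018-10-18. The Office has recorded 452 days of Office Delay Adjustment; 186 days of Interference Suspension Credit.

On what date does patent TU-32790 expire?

2039-03-24

(a) grant + 18 years → 18 October 2036.
(b) filing + 25 years → 24 June 2037.
Later of the two: 24 June 2037.
Office Delay Adjustment: +452 days → 19 September 2038.
Interference Suspension Credit: +186 days → 24 March 2039.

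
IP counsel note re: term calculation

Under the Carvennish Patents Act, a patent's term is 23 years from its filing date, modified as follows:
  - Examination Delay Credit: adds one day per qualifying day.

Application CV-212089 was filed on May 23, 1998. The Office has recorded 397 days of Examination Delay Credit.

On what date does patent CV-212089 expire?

Base term: filing date + 23 years → 23 May 2021.
Examination Delay Credit: +397 days → 24 June 2022.

2022-06-24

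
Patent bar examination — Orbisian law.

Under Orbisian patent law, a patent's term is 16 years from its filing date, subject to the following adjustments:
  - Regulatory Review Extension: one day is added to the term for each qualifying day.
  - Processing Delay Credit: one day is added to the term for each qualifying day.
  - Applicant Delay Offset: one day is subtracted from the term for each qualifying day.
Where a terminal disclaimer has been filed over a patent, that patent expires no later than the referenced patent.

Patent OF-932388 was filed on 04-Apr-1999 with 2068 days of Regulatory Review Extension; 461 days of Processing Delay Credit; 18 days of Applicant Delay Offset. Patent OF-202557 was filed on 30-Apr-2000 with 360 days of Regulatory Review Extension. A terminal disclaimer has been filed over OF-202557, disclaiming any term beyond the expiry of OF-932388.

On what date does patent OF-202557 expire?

Natural term of OF-202557:
  Base: filing + 16 years → 30 April 2016.
  Regulatory Review Extension: +360 days → 25 April 2017.
Expiry of referenced patent OF-932388:
  Base: filing + 16 years → 4 April 2015.
  Regulatory Review Extension: +2068 days → 1 December 2020.
  Processing Delay Credit: +461 days → 7 March 2022.
  Applicant Delay Offset: −18 days → 17 February 2022.
Terminal disclaimer: OF-202557 expires on the earlier of 25 April 2017 and 17 February 2022.

2017-04-25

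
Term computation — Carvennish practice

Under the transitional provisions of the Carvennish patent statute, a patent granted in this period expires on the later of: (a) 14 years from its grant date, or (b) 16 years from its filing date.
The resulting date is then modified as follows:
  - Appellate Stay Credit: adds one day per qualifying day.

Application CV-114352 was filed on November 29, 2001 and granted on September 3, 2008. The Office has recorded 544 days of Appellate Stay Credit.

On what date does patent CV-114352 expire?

(a) grant + 14 years → 3 September 2022.
(b) filing + 16 years → 29 November 2017.
Later of the two: 3 September 2022.
Appellate Stay Credit: +544 days → 29 February 2024.

February 29, 2024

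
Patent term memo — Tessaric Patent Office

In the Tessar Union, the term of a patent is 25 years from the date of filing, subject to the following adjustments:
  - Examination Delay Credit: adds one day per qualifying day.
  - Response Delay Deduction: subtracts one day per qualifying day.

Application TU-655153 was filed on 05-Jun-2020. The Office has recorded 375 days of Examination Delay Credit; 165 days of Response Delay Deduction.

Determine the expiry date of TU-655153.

Base term: filing date + 25 years → 5 June 2045.
Examination Delay Credit: +375 days → 15 June 2046.
Response Delay Deduction: −165 days → 1 January 2046.

2046-01-01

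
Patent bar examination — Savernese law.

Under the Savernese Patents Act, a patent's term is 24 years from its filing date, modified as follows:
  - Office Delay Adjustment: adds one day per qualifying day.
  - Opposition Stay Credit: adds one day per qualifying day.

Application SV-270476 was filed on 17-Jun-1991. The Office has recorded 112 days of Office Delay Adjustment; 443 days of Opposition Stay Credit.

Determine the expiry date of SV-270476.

Base term: filing date + 24 years → 17 June 2015.
Office Delay Adjustment: +112 days → 7 October 2015.
Opposition Stay Credit: +443 days → 23 December 2016.

December 23, 2016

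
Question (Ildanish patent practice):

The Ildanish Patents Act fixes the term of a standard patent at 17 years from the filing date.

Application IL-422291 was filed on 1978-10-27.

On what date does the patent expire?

October 27, 1995

Filing date + 17 years → 27 October 1995.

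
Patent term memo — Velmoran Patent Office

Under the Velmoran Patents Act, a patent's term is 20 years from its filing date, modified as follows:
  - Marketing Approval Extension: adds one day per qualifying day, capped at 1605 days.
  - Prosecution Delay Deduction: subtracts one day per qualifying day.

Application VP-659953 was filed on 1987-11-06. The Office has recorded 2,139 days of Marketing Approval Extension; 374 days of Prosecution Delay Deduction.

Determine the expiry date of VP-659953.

2011-03-21

Base term: filing date + 20 years → 6 November 2007.
Marketing Approval Extension: 2139 days claimed exceeds the 1605-day cap, so +1605 days → 29 March 2012.
Prosecution Delay Deduction: −374 days → 21 March 2011.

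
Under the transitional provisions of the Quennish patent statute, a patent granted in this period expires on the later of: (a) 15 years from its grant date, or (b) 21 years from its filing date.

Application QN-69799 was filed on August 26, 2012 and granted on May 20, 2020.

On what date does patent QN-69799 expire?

(a) grant + 15 years → 20 May 2035.
(b) filing + 21 years → 26 August 2033.
Later of the two: 20 May 2035.

May 20, 2035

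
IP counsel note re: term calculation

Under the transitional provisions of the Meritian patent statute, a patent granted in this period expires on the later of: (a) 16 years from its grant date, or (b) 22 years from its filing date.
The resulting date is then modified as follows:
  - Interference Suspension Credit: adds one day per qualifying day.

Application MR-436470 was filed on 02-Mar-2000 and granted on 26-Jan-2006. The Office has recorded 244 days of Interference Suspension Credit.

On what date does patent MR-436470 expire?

November 1, 2022

(a) grant + 16 years → 26 January 2022.
(b) filing + 22 years → 2 March 2022.
Later of the two: 2 March 2022.
Interference Suspension Credit: +244 days → 1 November 2022.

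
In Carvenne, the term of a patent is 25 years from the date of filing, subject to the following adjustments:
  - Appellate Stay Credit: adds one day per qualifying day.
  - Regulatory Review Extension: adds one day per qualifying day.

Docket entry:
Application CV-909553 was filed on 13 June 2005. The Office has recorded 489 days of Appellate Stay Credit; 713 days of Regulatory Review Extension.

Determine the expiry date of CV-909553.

Base term: filing date + 25 years → 13 June 2030.
Appellate Stay Credit: +489 days → 15 October 2031.
Regulatory Review Extension: +713 days → 27 September 2033.

2033-09-27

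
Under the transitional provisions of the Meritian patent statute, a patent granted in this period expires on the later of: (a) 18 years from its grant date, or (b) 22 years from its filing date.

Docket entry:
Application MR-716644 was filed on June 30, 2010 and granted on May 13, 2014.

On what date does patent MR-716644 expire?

(a) grant + 18 years → 13 May 2032.
(b) filing + 22 years → 30 June 2032.
Later of the two: 30 June 2032.

June 30, 2032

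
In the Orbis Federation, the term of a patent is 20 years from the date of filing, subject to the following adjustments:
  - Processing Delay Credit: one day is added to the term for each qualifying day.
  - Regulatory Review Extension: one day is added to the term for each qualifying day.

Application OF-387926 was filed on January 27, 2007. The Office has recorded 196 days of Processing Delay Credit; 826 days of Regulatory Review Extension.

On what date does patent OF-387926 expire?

2029-11-14

Base term: filing date + 20 years → 27 January 2027.
Processing Delay Credit: +196 days → 11 August 2027.
Regulatory Review Extension: +826 days → 14 November 2029.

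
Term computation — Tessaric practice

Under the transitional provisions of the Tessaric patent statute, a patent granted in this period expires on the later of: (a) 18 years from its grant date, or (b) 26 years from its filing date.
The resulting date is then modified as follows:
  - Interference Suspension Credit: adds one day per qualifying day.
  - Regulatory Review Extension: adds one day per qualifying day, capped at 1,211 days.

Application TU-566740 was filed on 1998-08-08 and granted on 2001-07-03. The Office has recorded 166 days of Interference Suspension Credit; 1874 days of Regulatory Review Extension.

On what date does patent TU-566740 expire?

(a) grant + 18 years → 3 July 2019.
(b) filing + 26 years → 8 August 2024.
Later of the two: 8 August 2024.
Interference Suspension Credit: +166 days → 21 January 2025.
Regulatory Review Extension: 1874 days claimed exceeds the 1211-day cap, so +1211 days → 16 May 2028.

2028-05-16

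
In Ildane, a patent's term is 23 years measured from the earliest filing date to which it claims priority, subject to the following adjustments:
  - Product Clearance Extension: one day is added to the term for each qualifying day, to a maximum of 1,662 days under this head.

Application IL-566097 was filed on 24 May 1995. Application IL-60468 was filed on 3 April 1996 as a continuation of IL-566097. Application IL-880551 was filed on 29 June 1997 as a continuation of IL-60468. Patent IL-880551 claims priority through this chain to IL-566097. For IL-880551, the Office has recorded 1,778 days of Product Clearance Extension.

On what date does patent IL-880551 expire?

Earliest priority filing: 24 May 1995.
Base term: 24 May 1995 + 23 years → 24 May 2018.
Product Clearance Extension: 1778 days claimed exceeds the 1662-day cap, so +1662 days → 11 December 2022.

December 11, 2022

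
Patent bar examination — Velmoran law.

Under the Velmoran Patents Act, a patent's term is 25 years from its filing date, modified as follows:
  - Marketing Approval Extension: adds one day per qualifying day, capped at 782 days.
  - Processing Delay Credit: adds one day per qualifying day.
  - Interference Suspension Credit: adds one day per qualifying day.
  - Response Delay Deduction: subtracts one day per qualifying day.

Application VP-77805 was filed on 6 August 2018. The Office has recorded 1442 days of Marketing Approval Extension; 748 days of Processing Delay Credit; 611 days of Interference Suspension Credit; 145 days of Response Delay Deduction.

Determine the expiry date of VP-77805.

Base term: filing date + 25 years → 6 August 2043.
Marketing Approval Extension: 1442 days claimed exceeds the 782-day cap, so +782 days → 26 September 2045.
Processing Delay Credit: +748 days → 14 October 2047.
Interference Suspension Credit: +611 days → 16 June 2049.
Response Delay Deduction: −145 days → 22 January 2049.

2049-01-22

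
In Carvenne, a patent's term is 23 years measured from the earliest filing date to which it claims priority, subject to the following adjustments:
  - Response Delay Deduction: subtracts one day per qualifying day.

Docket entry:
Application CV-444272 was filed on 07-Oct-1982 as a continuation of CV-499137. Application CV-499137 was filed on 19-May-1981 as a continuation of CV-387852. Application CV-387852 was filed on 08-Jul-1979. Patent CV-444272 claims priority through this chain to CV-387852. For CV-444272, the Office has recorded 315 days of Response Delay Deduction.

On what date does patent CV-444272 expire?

Earliest priority filing: 8 July 1979.
Base term: 8 July 1979 + 23 years → 8 July 2002.
Response Delay Deduction: −315 days → 27 August 2001.

2001-08-27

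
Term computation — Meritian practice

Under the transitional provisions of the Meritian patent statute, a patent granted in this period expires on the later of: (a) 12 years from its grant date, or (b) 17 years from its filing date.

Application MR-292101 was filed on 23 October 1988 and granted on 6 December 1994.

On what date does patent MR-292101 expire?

(a) grant + 12 years → 6 December 2006.
(b) filing + 17 years → 23 October 2005.
Later of the two: 6 December 2006.

2006-12-06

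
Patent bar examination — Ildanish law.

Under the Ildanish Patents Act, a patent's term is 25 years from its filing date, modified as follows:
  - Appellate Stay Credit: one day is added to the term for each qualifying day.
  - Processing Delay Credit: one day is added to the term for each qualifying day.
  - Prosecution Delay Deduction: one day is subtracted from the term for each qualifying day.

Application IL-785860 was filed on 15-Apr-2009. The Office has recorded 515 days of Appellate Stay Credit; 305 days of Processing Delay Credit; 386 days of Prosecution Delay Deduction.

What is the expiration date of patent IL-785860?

June 23, 2035

Base term: filing date + 25 years → 15 April 2034.
Appellate Stay Credit: +515 days → 12 September 2035.
Processing Delay Credit: +305 days → 13 July 2036.
Prosecution Delay Deduction: −386 days → 23 June 2035.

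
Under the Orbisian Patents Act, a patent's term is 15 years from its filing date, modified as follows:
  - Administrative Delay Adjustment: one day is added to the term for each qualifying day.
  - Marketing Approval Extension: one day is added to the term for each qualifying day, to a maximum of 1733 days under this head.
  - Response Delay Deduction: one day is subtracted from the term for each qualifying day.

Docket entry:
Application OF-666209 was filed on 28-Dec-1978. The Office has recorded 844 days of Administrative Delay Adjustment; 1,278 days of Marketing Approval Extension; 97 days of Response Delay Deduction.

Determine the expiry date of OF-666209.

1999-07-15

Base term: filing date + 15 years → 28 December 1993.
Administrative Delay Adjustment: +844 days → 20 April 1996.
Marketing Approval Extension: 1278 days (within the 1733-day cap) → +1278 days → 20 October 1999.
Response Delay Deduction: −97 days → 15 July 1999.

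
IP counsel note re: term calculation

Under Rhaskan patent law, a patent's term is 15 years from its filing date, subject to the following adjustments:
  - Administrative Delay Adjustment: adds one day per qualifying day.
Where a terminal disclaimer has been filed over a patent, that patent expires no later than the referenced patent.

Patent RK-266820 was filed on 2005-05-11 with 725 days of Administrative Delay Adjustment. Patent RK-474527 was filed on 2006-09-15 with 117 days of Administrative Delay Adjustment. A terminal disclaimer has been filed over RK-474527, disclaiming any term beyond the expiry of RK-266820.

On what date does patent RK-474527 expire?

2022-01-10

Natural term of RK-474527:
  Base: filing + 15 years → 15 September 2021.
  Administrative Delay Adjustment: +117 days → 10 January 2022.
Expiry of referenced patent RK-266820:
  Base: filing + 15 years → 11 May 2020.
  Administrative Delay Adjustment: +725 days → 6 May 2022.
Terminal disclaimer: RK-474527 expires on the earlier of 10 January 2022 and 6 May 2022.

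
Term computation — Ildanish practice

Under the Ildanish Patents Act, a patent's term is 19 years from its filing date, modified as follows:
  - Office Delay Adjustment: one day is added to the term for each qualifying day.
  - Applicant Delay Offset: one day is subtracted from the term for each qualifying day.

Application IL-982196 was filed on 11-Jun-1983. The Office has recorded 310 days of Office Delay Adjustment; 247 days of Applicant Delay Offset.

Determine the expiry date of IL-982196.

Base term: filing date + 19 years → 11 June 2002.
Office Delay Adjustment: +310 days → 17 April 2003.
Applicant Delay Offset: −247 days → 13 August 2002.

2002-08-13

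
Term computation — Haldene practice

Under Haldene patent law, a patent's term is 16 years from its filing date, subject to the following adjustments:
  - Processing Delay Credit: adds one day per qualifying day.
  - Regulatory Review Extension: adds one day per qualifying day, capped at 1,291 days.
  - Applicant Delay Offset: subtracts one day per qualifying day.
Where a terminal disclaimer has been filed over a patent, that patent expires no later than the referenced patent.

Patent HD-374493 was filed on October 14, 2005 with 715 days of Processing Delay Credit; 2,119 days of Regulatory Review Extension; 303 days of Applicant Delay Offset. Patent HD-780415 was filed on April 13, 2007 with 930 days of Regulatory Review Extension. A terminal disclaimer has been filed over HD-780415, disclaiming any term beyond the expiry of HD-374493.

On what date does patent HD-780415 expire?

October 29, 2025

Natural term of HD-780415:
  Base: filing + 16 years → 13 April 2023.
  Regulatory Review Extension: 930 days (within the 1291-day cap) → +930 days → 29 October 2025.
Expiry of referenced patent HD-374493:
  Base: filing + 16 years → 14 October 2021.
  Processing Delay Credit: +715 days → 29 September 2023.
  Regulatory Review Extension: 2119 days claimed exceeds the 1291-day cap, so +1291 days → 12 April 2027.
  Applicant Delay Offset: −303 days → 13 June 2026.
Terminal disclaimer: HD-780415 expires on the earlier of 29 October 2025 and 13 June 2026.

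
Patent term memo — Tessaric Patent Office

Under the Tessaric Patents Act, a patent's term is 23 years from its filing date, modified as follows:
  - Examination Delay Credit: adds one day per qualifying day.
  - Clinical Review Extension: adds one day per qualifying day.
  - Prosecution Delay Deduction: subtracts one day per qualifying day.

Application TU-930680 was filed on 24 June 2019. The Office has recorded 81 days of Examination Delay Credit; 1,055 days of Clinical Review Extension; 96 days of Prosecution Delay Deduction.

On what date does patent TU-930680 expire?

2045-04-29

Base term: filing date + 23 years → 24 June 2042.
Examination Delay Credit: +81 days → 13 September 2042.
Clinical Review Extension: +1055 days → 3 August 2045.
Prosecution Delay Deduction: −96 days → 29 April 2045.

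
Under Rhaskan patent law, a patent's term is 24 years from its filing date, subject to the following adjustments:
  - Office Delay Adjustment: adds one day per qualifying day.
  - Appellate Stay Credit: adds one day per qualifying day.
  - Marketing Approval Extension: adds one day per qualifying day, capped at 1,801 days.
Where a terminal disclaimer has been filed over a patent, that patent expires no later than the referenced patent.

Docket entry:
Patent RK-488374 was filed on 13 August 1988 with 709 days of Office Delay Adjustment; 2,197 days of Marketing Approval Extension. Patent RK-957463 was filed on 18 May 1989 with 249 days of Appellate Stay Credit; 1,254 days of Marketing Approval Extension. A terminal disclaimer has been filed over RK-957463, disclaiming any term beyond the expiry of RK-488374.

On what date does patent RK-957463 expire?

June 29, 2017

Natural term of RK-957463:
  Base: filing + 24 years → 18 May 2013.
  Appellate Stay Credit: +249 days → 22 January 2014.
  Marketing Approval Extension: 1254 days (within the 1801-day cap) → +1254 days → 29 June 2017.
Expiry of referenced patent RK-488374:
  Base: filing + 24 years → 13 August 2012.
  Office Delay Adjustment: +709 days → 23 July 2014.
  Marketing Approval Extension: 2197 days claimed exceeds the 1801-day cap, so +1801 days → 28 June 2019.
Terminal disclaimer: RK-957463 expires on the earlier of 29 June 2017 and 28 June 2019.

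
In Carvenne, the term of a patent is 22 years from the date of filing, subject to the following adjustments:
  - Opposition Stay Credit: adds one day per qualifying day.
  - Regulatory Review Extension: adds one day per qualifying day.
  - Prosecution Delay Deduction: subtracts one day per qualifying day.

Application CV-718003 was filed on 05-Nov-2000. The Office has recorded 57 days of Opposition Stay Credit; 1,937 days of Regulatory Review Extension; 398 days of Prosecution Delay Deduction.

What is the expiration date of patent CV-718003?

Base term: filing date + 22 years → 5 November 2022.
Opposition Stay Credit: +57 days → 1 January 2023.
Regulatory Review Extension: +1937 days → 21 April 2028.
Prosecution Delay Deduction: −398 days → 20 March 2027.

March 20, 2027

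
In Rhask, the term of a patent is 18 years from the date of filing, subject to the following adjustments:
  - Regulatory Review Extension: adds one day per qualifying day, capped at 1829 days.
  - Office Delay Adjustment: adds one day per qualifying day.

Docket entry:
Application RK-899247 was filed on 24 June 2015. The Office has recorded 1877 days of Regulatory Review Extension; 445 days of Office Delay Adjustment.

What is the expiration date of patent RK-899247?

September 15, 2039

Base term: filing date + 18 years → 24 June 2033.
Regulatory Review Extension: 1877 days claimed exceeds the 1829-day cap, so +1829 days → 27 June 2038.
Office Delay Adjustment: +445 days → 15 September 2039.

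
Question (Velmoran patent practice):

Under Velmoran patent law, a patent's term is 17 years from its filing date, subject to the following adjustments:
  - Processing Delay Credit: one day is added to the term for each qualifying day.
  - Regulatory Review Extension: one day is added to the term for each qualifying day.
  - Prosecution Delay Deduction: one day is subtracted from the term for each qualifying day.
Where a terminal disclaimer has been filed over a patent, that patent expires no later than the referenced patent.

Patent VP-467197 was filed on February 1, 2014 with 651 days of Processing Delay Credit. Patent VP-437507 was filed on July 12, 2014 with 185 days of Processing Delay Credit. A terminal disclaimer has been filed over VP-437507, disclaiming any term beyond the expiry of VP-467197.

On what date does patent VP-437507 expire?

Natural term of VP-437507:
  Base: filing + 17 years → 12 July 2031.
  Processing Delay Credit: +185 days → 13 January 2032.
Expiry of referenced patent VP-467197:
  Base: filing + 17 years → 1 February 2031.
  Processing Delay Credit: +651 days → 13 November 2032.
Terminal disclaimer: VP-437507 expires on the earlier of 13 January 2032 and 13 November 2032.

2032-01-13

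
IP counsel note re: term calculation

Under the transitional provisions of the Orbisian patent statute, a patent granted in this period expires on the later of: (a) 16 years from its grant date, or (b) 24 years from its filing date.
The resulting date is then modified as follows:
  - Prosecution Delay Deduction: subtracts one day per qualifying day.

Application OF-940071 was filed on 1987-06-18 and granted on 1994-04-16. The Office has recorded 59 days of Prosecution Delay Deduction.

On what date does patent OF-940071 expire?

April 20, 2011

(a) grant + 16 years → 16 April 2010.
(b) filing + 24 years → 18 June 2011.
Later of the two: 18 June 2011.
Prosecution Delay Deduction: −59 days → 20 April 2011.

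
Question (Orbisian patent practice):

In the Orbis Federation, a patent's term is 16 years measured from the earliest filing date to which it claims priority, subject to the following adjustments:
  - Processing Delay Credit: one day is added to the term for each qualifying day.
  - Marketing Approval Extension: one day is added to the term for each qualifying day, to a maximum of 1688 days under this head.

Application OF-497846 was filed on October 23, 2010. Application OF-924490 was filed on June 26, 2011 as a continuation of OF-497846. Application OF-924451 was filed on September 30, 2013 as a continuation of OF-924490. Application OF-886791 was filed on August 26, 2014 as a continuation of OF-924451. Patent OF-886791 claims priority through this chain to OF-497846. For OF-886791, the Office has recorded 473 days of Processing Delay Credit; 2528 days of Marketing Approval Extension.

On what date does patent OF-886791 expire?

September 22, 2032

Earliest priority filing: 23 October 2010.
Base term: 23 October 2010 + 16 years → 23 October 2026.
Processing Delay Credit: +473 days → 8 February 2028.
Marketing Approval Extension: 2528 days claimed exceeds the 1688-day cap, so +1688 days → 22 September 2032.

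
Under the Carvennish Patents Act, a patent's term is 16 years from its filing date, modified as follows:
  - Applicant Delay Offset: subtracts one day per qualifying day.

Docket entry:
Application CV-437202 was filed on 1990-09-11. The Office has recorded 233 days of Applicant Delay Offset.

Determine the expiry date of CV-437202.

January 21, 2006

Base term: filing date + 16 years → 11 September 2006.
Applicant Delay Offset: −233 days → 21 January 2006.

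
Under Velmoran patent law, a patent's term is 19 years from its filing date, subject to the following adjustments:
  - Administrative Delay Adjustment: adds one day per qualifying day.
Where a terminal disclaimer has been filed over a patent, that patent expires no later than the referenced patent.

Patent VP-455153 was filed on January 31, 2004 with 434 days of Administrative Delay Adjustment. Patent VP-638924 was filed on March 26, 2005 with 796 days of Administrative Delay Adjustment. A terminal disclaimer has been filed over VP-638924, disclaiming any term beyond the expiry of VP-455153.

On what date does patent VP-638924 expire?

2024-04-09

Natural term of VP-638924:
  Base: filing + 19 years → 26 March 2024.
  Administrative Delay Adjustment: +796 days → 31 May 2026.
Expiry of referenced patent VP-455153:
  Base: filing + 19 years → 31 January 2023.
  Administrative Delay Adjustment: +434 days → 9 April 2024.
Terminal disclaimer: VP-638924 expires on the earlier of 31 May 2026 and 9 April 2024.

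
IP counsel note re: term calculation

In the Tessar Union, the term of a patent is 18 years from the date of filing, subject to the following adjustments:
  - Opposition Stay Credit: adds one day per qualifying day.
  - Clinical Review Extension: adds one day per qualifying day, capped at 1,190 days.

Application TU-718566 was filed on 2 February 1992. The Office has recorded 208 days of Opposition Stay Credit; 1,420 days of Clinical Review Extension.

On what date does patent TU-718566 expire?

Base term: filing date + 18 years → 2 February 2010.
Opposition Stay Credit: +208 days → 29 August 2010.
Clinical Review Extension: 1420 days claimed exceeds the 1190-day cap, so +1190 days → 1 December 2013.

2013-12-01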